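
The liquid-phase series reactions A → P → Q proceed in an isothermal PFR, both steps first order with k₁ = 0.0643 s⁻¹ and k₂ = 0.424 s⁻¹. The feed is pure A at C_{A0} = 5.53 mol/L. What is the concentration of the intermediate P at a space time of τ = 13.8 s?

Solving the coupled first-order balances gives C_P(τ) = [k₁/(k₂−k₁)]·C_{A0}·(e^(−k₁τ) − e^(−k₂τ)).
e^(−k₁τ) = e^(−0.0643×13.8) = e^(−0.8873) = 0.4117; e^(−k₂τ) = e^(−5.851) = 0.002876.
C_P = 0.0643×5.53/(0.424−0.0643) × (0.4117−0.002876) = 0.9885×0.4089 = 0.4042 mol/L.

0.404 mol/L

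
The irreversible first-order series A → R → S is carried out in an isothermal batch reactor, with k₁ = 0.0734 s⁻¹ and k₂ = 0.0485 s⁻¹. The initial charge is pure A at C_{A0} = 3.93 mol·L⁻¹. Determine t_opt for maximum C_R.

16.6 s

Setting dC_R/dt = 0 gives t_opt = ln(k₂/k₁)/(k₂−k₁).
= ln(0.0485/0.0734)/(0.0485−0.0734) = ln(0.6608)/-0.02490 = -0.4144/-0.02490 = 16.6 s.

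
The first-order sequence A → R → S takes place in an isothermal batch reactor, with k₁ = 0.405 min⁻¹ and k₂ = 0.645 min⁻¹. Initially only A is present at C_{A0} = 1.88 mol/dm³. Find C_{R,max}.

0.538 mol/dm³

Evaluating C_R at t_opt = ln(k₂/k₁)/(k₂−k₁) gives C_{R,max}/C_{A0} = (k₁/k₂)^[k₂/(k₂−k₁)].
= (0.405/0.645)^(0.645/(0.645−0.405)) = (0.6279)^(2.688) = 0.2863.
C_{R,max} = 0.2863×1.88 = 0.538 mol/dm³.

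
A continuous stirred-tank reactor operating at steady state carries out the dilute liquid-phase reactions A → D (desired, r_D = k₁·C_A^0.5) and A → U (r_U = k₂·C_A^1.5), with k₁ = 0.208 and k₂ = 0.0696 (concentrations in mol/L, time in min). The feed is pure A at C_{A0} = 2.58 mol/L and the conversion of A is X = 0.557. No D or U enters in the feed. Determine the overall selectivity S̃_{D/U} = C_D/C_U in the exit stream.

2.61

Exit C_A = C_{A0}(1−X) = 2.58×0.443 = 1.143 mol/L.
Rates in a CSTR are evaluated at the outlet concentration: r_D = 0.208×1.143^0.5 = 0.2224, r_U = 0.0696×1.143^1.5 = 0.08504.
Overall selectivity = C_D/C_U = r_Dτ/(r_Uτ) = r_D/r_U = 2.61.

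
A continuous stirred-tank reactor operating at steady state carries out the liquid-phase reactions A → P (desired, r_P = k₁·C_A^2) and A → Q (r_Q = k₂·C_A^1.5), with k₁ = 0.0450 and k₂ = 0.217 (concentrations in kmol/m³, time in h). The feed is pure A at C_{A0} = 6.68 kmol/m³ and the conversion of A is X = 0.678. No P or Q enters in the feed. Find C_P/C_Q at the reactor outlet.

Exit C_A = C_{A0}(1−X) = 6.68×0.322 = 2.151 kmol/m³.
A CSTR operates uniformly at the exit composition, giving r_P = 0.2082 and r_Q = 0.6846 (each k·C_A^n at C_A = 2.151).
Overall selectivity = C_P/C_Q = r_Pτ/(r_Qτ) = r_P/r_Q = 0.304.

0.304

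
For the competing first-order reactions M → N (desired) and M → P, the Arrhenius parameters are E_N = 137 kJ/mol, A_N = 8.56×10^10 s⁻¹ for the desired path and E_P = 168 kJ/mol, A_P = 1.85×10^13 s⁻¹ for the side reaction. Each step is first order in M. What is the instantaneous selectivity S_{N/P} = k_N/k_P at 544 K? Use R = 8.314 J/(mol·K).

k_N/k_P = (A_N/A_P)·exp[−(E_N−E_P)/(RT)] = (A_N/A_P)·exp[(E_P−E_N)/(RT)].
(E_P−E_N)/(RT) = (168−137)×10³/(8.314×544) = 31000/4523 = 6.854.
k_N/k_P = (8.56×10^10/1.85×10^13)·exp(6.854) = 0.004627 × 947.8 = 4.39.
Since E_N < E_P, lowering the temperature improves selectivity toward N.

4.39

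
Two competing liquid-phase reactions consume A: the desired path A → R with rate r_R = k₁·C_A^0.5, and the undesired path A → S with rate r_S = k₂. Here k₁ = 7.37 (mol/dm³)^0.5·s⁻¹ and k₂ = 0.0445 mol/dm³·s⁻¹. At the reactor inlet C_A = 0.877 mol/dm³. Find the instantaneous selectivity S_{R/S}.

155

S_{R/S} = r_R/r_S = (k₁·C_A^0.5)/(k₂) = (k₁/k₂)·C_A^0.5.
= (7.37×0.8770^0.5) / (0.0445) = 6.902/0.04450 = 155.
Since the desired path is higher order in A, keeping C_A high (PFR or concentrated feed) favours R.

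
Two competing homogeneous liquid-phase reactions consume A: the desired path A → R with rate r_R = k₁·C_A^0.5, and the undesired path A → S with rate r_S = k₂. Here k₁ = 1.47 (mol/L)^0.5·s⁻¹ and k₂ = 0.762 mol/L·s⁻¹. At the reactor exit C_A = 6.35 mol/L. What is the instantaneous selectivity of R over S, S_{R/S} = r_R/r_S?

4.86

S_{R/S} = r_R/r_S = (k₁·C_A^0.5)/(k₂) = (k₁/k₂)·C_A^0.5.
= (1.47×6.350^0.5) / (0.762) = 3.704/0.7620 = 4.86.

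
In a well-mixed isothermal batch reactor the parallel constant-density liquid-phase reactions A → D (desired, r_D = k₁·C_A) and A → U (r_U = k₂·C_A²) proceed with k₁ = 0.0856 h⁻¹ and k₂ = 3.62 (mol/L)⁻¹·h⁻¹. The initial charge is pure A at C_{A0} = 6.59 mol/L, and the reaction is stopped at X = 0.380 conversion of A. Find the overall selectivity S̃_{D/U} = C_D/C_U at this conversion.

C_A = C_{A0}(1−X) = 4.086 mol/L.
Along a PFR/batch, dC_D/dC_A = −r_D/(r_D+r_U) = −k₁/(k₁+k₂·C_A).
Integrating from C_{A0} to C_A: C_D = (0.0856/3.62)·ln[(0.0856+3.62·6.59)/(0.0856+3.62·4.09)] = 0.02365·ln(23.94/14.88) = 0.01125 mol/L.
C_U = (C_{A0}−C_A)−C_D = 2.493 mol/L; S̃_{D/U} = 0.01125/2.493 = 0.00451.

0.00451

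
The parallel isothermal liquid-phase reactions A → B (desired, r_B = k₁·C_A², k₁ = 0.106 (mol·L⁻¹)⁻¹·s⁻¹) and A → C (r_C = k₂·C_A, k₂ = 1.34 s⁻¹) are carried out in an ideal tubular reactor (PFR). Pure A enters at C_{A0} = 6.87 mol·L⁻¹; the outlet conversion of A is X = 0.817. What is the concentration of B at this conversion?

C_A = C_{A0}(1−X) = 1.257 mol·L⁻¹.
Along a PFR/batch, dC_C/dC_A = −r_C/(r_B+r_C) = −k₂/(k₂+k₁·C_A).
Integrating from C_{A0} to C_A: C_C = (1.34/0.106)·ln[(1.34+0.106·6.87)/(1.34+0.106·1.26)] = 12.64·ln(2.068/1.473) = 4.288 mol·L⁻¹.
Then C_B = (C_{A0}−C_A) − C_C = 5.613 − 4.288 = 1.325 mol·L⁻¹.

1.32 mol·L⁻¹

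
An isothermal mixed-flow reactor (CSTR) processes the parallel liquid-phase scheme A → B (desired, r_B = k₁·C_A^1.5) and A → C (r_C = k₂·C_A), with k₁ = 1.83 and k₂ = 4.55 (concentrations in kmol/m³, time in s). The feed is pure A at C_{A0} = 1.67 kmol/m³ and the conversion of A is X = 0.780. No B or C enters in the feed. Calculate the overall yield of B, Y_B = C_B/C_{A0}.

0.153

Exit C_A = C_{A0}(1−X) = 1.67×0.220 = 0.3674 kmol/m³.
A CSTR operates uniformly at the exit composition, giving r_B = 0.4075 and r_C = 1.672 (each k·C_A^n at C_A = 0.3674).
Fraction of consumed A going to B: r_B/(r_B+r_C) = 0.1960.
C_B = 0.1960·C_{A0}·X = 0.1960×1.67×0.780 = 0.255 kmol/m³; Y_B = C_B/C_{A0} = 0.153.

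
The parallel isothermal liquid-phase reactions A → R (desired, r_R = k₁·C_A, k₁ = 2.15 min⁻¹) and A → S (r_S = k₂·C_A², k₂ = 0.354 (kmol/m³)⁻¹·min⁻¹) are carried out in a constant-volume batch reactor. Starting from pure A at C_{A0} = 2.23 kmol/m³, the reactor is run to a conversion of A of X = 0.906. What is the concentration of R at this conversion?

C_A = C_{A0}(1−X) = 0.2096 kmol/m³.
Along a PFR/batch, dC_R/dC_A = −r_R/(r_R+r_S) = −k₁/(k₁+k₂·C_A).
Integrating from C_{A0} to C_A: C_R = (2.15/0.354)·ln[(2.15+0.354·2.23)/(2.15+0.354·0.210)] = 6.073·ln(2.939/2.224) = 1.693 kmol/m³.

1.69 kmol/m³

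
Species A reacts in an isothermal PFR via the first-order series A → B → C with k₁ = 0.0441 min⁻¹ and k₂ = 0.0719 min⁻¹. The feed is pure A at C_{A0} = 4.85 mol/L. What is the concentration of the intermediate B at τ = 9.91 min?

The intermediate concentration in a first-order A→B→C sequence is C_B = k₁C_{A0}(e^(−k₁τ) − e^(−k₂τ))/(k₂−k₁).
e^(−k₁τ) = e^(−0.0441×9.91) = e^(−0.4370) = 0.6460; e^(−k₂τ) = e^(−0.7125) = 0.4904.
C_B = 0.0441×4.85/(0.0719−0.0441) × (0.6460−0.4904) = 7.694×0.1555 = 1.197 mol/L.

1.20 mol/L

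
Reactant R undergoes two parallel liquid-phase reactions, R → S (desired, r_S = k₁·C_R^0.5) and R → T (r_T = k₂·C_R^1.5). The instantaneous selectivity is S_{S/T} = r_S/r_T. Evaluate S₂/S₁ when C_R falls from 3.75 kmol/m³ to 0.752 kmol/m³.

S_{S/T} = (k₁/k₂)·C_R⁻¹, so S₂/S₁ = (C_{R,2}/C_{R,1})⁻¹.
= 3.75/0.752 = 4.99.
Selectivity toward S rises as C_R falls — low-concentration operation is favoured.

4.99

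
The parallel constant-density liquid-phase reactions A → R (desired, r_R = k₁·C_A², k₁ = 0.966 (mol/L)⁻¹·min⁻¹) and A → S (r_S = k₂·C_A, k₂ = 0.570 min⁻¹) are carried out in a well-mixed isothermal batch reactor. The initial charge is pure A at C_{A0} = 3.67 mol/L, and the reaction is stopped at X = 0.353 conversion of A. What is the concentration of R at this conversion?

C_A = C_{A0}(1−X) = 2.374 mol/L.
Along a PFR/batch, dC_S/dC_A = −r_S/(r_R+r_S) = −k₂/(k₂+k₁·C_A).
Integrating from C_{A0} to C_A: C_S = (0.570/0.966)·ln[(0.570+0.966·3.67)/(0.570+0.966·2.37)] = 0.5901·ln(4.115/2.864) = 0.2139 mol/L.
Then C_R = (C_{A0}−C_A) − C_S = 1.296 − 0.2139 = 1.082 mol/L.

1.08 mol/L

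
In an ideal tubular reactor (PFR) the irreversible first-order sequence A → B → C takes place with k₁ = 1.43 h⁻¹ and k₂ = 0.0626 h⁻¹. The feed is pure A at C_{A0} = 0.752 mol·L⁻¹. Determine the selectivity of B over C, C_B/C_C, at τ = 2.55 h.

For first-order series with pure A initially, C_B(τ) = k₁C_{A0}/(k₂−k₁)·(e^(−k₁τ) − e^(−k₂τ)).
e^(−k₁τ) = e^(−1.43×2.55) = e^(−3.646) = 0.02608; e^(−k₂τ) = e^(−0.1596) = 0.8525.
C_B = 1.43×0.752/(0.0626−1.43) × (0.02608−0.8525) = (-0.7864)×(-0.8264) = 0.6499 mol·L⁻¹.
C_A = C_{A0}e^(−k₁τ) = 0.01961 mol·L⁻¹, so C_C = C_{A0}−C_A−C_B = 0.08250 mol·L⁻¹; C_B/C_C = 7.88.

7.88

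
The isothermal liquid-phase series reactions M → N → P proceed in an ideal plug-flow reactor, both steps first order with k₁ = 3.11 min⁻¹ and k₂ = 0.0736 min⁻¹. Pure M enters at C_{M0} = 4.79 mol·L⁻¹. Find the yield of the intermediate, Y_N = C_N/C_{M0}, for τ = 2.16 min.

0.872

Solving the coupled first-order balances gives C_N(τ) = [k₁/(k₂−k₁)]·C_{M0}·(e^(−k₁τ) − e^(−k₂τ)).
e^(−k₁τ) = e^(−3.11×2.16) = e^(−6.718) = 0.001209; e^(−k₂τ) = e^(−0.1590) = 0.8530.
C_N = 3.11×4.79/(0.0736−3.11) × (0.001209−0.8530) = (-4.906)×(-0.8518) = 4.179 mol·L⁻¹.
Y_N = C_N/C_{M0} = 4.179/4.79 = 0.872.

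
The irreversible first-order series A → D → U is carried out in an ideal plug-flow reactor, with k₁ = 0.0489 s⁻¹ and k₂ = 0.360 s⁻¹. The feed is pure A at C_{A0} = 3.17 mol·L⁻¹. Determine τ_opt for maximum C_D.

6.42 s

For first-order series the maximum of C_D occurs at τ_opt = ln(k₂/k₁)/(k₂−k₁).
= ln(0.360/0.0489)/(0.360−0.0489) = ln(7.362)/0.3111 = 1.996/0.3111 = 6.42 s.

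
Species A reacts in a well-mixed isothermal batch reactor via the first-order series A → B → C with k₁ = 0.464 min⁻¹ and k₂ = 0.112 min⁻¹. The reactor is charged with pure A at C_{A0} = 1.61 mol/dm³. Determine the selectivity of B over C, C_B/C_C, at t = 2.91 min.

4.66

Solving the coupled first-order balances gives C_B(t) = [k₁/(k₂−k₁)]·C_{A0}·(e^(−k₁t) − e^(−k₂t)).
e^(−k₁t) = e^(−0.464×2.91) = e^(−1.350) = 0.2592; e^(−k₂t) = e^(−0.3259) = 0.7219.
C_B = 0.464×1.61/(0.112−0.464) × (0.2592−0.7219) = (-2.122)×(-0.4627) = 0.9819 mol/dm³.
C_A = C_{A0}e^(−k₁t) = 0.4173 mol/dm³, so C_C = C_{A0}−C_A−C_B = 0.2108 mol/dm³; C_B/C_C = 4.66.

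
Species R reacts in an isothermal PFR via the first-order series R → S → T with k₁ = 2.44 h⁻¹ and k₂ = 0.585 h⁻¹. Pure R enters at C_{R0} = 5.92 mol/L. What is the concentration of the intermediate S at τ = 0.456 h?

Solving the coupled first-order balances gives C_S(τ) = [k₁/(k₂−k₁)]·C_{R0}·(e^(−k₁τ) − e^(−k₂τ)).
e^(−k₁τ) = e^(−2.44×0.456) = e^(−1.113) = 0.3287; e^(−k₂τ) = e^(−0.2668) = 0.7659.
C_S = 2.44×5.92/(0.585−2.44) × (0.3287−0.7659) = (-7.787)×(-0.4372) = 3.404 mol/L.

3.40 mol/L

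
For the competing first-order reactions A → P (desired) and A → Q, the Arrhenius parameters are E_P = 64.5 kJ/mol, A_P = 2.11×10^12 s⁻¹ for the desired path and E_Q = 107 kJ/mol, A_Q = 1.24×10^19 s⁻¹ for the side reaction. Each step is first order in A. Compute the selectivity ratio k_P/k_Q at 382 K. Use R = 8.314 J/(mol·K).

0.110

With equal orders, S_{P/Q} = k_P/k_Q = (A_P/A_Q)·exp[(E_Q−E_P)/(RT)].
(E_Q−E_P)/(RT) = (107−64.5)×10³/(8.314×382) = 42500/3176 = 13.38.
k_P/k_Q = (2.11×10^12/1.24×10^19)·exp(13.38) = 1.702×10^-7 × 6.481×10^5 = 0.110.
Since E_P < E_Q, lowering the temperature improves selectivity toward P.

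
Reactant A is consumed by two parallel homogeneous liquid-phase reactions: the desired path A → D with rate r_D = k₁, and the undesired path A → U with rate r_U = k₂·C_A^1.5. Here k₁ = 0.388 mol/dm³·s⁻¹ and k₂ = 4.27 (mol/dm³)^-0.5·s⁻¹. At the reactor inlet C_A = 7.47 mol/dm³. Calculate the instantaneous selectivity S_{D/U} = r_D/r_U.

0.00445

S_{D/U} = r_D/r_U = (k₁)/(k₂·C_A^1.5) = (k₁/k₂)·C_A^-1.5.
= (0.388) / (4.27×7.470^1.5) = 0.3880/87.18 = 0.00445.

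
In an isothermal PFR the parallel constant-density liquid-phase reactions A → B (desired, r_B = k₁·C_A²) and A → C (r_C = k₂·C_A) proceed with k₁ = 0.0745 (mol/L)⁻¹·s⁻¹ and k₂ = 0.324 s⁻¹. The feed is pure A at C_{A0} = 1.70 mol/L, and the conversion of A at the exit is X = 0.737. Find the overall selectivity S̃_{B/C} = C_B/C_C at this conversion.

0.241

C_A = C_{A0}(1−X) = 0.4471 mol/L.
Along a PFR/batch, dC_C/dC_A = −r_C/(r_B+r_C) = −k₂/(k₂+k₁·C_A).
Integrating from C_{A0} to C_A: C_C = (0.324/0.0745)·ln[(0.324+0.0745·1.70)/(0.324+0.0745·0.447)] = 4.349·ln(0.4506/0.3573) = 1.009 mol/L.
Then C_B = (C_{A0}−C_A) − C_C = 1.253 − 1.009 = 0.2435 mol/L.
S̃_{B/C} = C_B/C_C = 0.2435/1.009 = 0.241.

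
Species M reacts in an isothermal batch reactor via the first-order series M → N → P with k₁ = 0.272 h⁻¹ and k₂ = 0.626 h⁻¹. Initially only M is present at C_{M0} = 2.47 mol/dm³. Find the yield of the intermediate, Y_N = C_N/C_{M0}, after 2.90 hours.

0.224

For first-order series with pure M initially, C_N(t) = k₁C_{M0}/(k₂−k₁)·(e^(−k₁t) − e^(−k₂t)).
e^(−k₁t) = e^(−0.272×2.90) = e^(−0.7888) = 0.4544; e^(−k₂t) = e^(−1.815) = 0.1628.
C_N = 0.272×2.47/(0.626−0.272) × (0.4544−0.1628) = 1.898×0.2916 = 0.5534 mol/dm³.
Y_N = C_N/C_{M0} = 0.5534/2.47 = 0.224.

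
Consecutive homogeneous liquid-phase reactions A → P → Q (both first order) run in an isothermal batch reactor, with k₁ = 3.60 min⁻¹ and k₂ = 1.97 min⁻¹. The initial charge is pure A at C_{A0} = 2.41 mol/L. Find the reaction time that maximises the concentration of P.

For first-order series the maximum of C_P occurs at t_opt = ln(k₂/k₁)/(k₂−k₁).
= ln(1.97/3.60)/(1.97−3.60) = ln(0.5472)/-1.630 = -0.6029/-1.630 = 0.370 min.

0.370 min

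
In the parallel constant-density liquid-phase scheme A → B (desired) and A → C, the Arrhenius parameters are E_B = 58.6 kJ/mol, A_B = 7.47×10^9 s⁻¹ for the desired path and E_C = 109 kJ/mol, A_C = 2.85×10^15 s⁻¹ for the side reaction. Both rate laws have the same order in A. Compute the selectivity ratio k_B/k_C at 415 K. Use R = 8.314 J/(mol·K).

With equal orders, S_{B/C} = k_B/k_C = (A_B/A_C)·exp[(E_C−E_B)/(RT)].
(E_C−E_B)/(RT) = (109−58.6)×10³/(8.314×415) = 50400/3450 = 14.61.
k_B/k_C = (7.47×10^9/2.85×10^15)·exp(14.61) = 2.621×10^-6 × 2.208×10^6 = 5.79.

5.79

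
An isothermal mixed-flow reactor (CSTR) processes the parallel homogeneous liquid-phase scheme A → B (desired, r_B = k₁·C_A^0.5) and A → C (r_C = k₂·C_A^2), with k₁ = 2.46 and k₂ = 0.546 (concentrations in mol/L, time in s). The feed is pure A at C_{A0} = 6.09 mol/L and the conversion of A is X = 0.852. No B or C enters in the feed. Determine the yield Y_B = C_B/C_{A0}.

Exit C_A = C_{A0}(1−X) = 6.09×0.148 = 0.9013 mol/L.
Rates in a CSTR are evaluated at the outlet concentration: r_B = 2.46×0.9013^0.5 = 2.335, r_C = 0.546×0.9013^2 = 0.4436.
Fraction of consumed A going to B: r_B/(r_B+r_C) = 0.8404.
C_B = 0.8404·C_{A0}·X = 0.8404×6.09×0.852 = 4.36 mol/L; Y_B = C_B/C_{A0} = 0.716.

0.716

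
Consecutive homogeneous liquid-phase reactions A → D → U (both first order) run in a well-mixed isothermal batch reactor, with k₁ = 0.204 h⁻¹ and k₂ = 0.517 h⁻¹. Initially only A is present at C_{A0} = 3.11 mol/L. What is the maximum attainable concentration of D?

For a first-order series the maximum intermediate yield is C_{D,max}/C_{A0} = (k₁/k₂)^[k₂/(k₂−k₁)].
= (0.204/0.517)^(0.517/(0.517−0.204)) = (0.3946)^(1.652) = 0.2152.
C_{D,max} = 0.2152×3.11 = 0.669 mol/L.

0.669 mol/L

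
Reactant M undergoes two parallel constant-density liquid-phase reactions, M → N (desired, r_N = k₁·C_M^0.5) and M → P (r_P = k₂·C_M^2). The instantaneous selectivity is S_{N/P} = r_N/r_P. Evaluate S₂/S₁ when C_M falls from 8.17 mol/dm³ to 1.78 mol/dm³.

9.83

S_{N/P} = (k₁/k₂)·C_M^-1.5, so S₂/S₁ = (C_{M,2}/C_{M,1})^-1.5.
= (1.78/8.17)^(-1.5) = (0.2179)^(-1.5) = 9.83.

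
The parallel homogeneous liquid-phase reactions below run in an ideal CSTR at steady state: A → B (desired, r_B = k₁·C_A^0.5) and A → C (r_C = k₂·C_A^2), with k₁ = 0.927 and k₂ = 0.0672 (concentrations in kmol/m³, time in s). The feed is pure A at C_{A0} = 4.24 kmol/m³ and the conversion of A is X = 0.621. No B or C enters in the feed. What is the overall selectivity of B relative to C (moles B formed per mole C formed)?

6.77

Exit C_A = C_{A0}(1−X) = 4.24×0.379 = 1.607 kmol/m³.
Rates in a CSTR are evaluated at the outlet concentration: r_B = 0.927×1.607^0.5 = 1.175, r_C = 0.0672×1.607^2 = 0.1735.
Overall selectivity = C_B/C_C = r_Bτ/(r_Cτ) = r_B/r_C = 6.77.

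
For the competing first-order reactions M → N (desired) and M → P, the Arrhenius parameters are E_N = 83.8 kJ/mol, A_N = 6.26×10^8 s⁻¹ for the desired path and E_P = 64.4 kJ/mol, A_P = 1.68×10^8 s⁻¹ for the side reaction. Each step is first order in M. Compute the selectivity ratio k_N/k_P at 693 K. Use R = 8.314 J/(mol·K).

Since both paths have the same order in M, the concentration cancels and S_{N/P} = k_N/k_P = (A_N/A_P)·exp[(E_P−E_N)/(RT)].
(E_P−E_N)/(RT) = (64.4−83.8)×10³/(8.314×693) = -19400/5762 = -3.367.
k_N/k_P = (6.26×10^8/1.68×10^8)·exp(-3.367) = 3.726 × 0.03449 = 0.129.
Since E_N > E_P, raising the temperature improves selectivity toward N.

0.129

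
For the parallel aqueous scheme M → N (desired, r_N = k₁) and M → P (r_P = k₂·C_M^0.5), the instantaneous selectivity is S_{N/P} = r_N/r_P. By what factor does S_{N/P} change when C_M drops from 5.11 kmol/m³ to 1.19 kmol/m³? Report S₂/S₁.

S_{N/P} = (k₁/k₂)·C_M^-0.5, so S₂/S₁ = (C_{M,2}/C_{M,1})^-0.5.
= (1.19/5.11)^(-0.5) = (0.2329)^(-0.5) = 2.07.
Selectivity toward N rises as C_M falls — low-concentration operation is favoured.

2.07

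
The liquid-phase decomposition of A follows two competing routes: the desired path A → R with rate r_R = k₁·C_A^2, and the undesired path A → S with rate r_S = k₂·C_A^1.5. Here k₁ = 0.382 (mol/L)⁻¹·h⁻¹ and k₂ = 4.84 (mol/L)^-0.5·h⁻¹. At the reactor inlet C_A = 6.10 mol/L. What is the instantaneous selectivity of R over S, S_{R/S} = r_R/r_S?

S_{R/S} = r_R/r_S = (k₁·C_A^2)/(k₂·C_A^1.5) = (k₁/k₂)·C_A^0.5.
= (0.382×6.100^2) / (4.84×6.100^1.5) = 14.21/72.92 = 0.195.
Since the desired path is higher order in A, keeping C_A high (PFR or concentrated feed) favours R.

0.195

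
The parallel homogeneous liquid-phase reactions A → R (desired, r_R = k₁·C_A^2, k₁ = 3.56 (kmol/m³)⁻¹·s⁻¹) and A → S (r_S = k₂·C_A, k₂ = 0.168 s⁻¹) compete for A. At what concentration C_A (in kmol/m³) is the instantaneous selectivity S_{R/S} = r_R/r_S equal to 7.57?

0.357 kmol/m³

S_{R/S} = (k₁/k₂)·C_A ⇒ C_A = S·k₂/k₁.
= 7.57×0.168/3.56 = 0.357 kmol/m³.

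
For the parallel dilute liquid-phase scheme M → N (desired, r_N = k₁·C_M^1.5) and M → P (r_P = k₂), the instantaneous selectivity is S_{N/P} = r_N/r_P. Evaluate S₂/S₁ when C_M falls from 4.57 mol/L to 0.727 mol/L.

S_{N/P} = (k₁/k₂)·C_M^1.5, so S₂/S₁ = (C_{M,2}/C_{M,1})^1.5.
= (0.727/4.57)^1.5 = (0.1591)^1.5 = 0.0634.
Selectivity toward N falls as C_M falls — high-concentration operation is favoured.

0.0634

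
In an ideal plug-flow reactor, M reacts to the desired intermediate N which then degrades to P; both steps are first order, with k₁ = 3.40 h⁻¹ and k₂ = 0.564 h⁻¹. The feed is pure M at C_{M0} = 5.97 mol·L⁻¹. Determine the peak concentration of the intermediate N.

For a first-order series the maximum intermediate yield is C_{N,max}/C_{M0} = (k₁/k₂)^[k₂/(k₂−k₁)].
= (3.40/0.564)^(0.564/(0.564−3.40)) = (6.028)^(-0.1989) = 0.6996.
C_{N,max} = 0.6996×5.97 = 4.18 mol·L⁻¹.

4.18 mol·L⁻¹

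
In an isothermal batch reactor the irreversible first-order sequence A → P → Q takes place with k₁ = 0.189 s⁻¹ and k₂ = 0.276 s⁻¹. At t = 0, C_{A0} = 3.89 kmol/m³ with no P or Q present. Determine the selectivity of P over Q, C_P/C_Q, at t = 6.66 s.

For first-order series with pure A initially, C_P(t) = k₁C_{A0}/(k₂−k₁)·(e^(−k₁t) − e^(−k₂t)).
e^(−k₁t) = e^(−0.189×6.66) = e^(−1.259) = 0.2840; e^(−k₂t) = e^(−1.838) = 0.1591.
C_P = 0.189×3.89/(0.276−0.189) × (0.2840−0.1591) = 8.451×0.1249 = 1.056 kmol/m³.
C_A = C_{A0}e^(−k₁t) = 1.105 kmol/m³, so C_Q = C_{A0}−C_A−C_P = 1.730 kmol/m³; C_P/C_Q = 0.610.

0.610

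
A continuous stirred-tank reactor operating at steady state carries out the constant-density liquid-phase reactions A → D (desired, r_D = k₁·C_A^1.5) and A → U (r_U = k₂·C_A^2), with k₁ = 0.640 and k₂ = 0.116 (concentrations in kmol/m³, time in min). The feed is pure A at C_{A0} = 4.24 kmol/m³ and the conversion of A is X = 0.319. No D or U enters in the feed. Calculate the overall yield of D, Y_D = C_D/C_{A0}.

0.244

Exit C_A = C_{A0}(1−X) = 4.24×0.681 = 2.887 kmol/m³.
In a CSTR the entire volume is at exit conditions, so r_D = 0.640×2.887^1.5 = 3.140 and r_U = 0.116×2.887^2 = 0.9671.
Fraction of consumed A going to D: r_D/(r_D+r_U) = 0.7645.
C_D = 0.7645·C_{A0}·X = 0.7645×4.24×0.319 = 1.03 kmol/m³; Y_D = C_D/C_{A0} = 0.244.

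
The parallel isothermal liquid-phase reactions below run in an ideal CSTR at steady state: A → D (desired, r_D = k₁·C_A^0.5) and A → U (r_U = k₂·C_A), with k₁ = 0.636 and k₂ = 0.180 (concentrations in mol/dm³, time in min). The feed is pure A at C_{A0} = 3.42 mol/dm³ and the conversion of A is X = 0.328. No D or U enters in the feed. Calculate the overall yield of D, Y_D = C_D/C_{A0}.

Exit C_A = C_{A0}(1−X) = 3.42×0.672 = 2.298 mol/dm³.
Rates in a CSTR are evaluated at the outlet concentration: r_D = 0.636×2.298^0.5 = 0.9642, r_U = 0.180×2.298 = 0.4137.
Fraction of consumed A going to D: r_D/(r_D+r_U) = 0.6998.
C_D = 0.6998·C_{A0}·X = 0.6998×3.42×0.328 = 0.785 mol/dm³; Y_D = C_D/C_{A0} = 0.230.

0.230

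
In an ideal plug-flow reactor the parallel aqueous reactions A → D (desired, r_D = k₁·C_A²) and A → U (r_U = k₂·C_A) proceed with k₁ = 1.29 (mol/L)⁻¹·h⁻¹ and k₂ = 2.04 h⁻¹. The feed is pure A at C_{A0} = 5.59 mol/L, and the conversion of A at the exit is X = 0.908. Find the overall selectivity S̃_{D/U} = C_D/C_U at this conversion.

C_A = C_{A0}(1−X) = 0.5143 mol/L.
Along a PFR/batch, dC_U/dC_A = −r_U/(r_D+r_U) = −k₂/(k₂+k₁·C_A).
Integrating from C_{A0} to C_A: C_U = (2.04/1.29)·ln[(2.04+1.29·5.59)/(2.04+1.29·0.514)] = 1.581·ln(9.251/2.703) = 1.945 mol/L.
Then C_D = (C_{A0}−C_A) − C_U = 5.076 − 1.945 = 3.130 mol/L.
S̃_{D/U} = C_D/C_U = 3.130/1.945 = 1.61.

1.61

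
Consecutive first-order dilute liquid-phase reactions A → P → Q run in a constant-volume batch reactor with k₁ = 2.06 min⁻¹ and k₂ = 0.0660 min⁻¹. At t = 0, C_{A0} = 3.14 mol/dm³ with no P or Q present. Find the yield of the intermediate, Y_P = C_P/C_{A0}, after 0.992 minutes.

The intermediate concentration in a first-order A→B→C sequence is C_P = k₁C_{A0}(e^(−k₁t) − e^(−k₂t))/(k₂−k₁).
e^(−k₁t) = e^(−2.06×0.992) = e^(−2.044) = 0.1296; e^(−k₂t) = e^(−0.06547) = 0.9366.
C_P = 2.06×3.14/(0.0660−2.06) × (0.1296−0.9366) = (-3.244)×(-0.8071) = 2.618 mol/dm³.
Y_P = C_P/C_{A0} = 2.618/3.14 = 0.834.

0.834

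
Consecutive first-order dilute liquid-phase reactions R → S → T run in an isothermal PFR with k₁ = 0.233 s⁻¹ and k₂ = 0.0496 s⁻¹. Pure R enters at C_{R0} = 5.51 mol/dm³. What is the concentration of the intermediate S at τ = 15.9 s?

Solving the coupled first-order balances gives C_S(τ) = [k₁/(k₂−k₁)]·C_{R0}·(e^(−k₁τ) − e^(−k₂τ)).
e^(−k₁τ) = e^(−0.233×15.9) = e^(−3.705) = 0.02461; e^(−k₂τ) = e^(−0.7886) = 0.4545.
C_S = 0.233×5.51/(0.0496−0.233) × (0.02461−0.4545) = (-7.000)×(-0.4299) = 3.009 mol/dm³.

3.01 mol/dm³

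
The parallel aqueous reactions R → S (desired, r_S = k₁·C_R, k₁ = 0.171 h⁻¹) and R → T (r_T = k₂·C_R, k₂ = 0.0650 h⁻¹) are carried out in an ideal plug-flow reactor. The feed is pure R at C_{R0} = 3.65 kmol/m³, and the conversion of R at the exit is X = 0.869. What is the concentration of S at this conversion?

C_R = C_{R0}(1−X) = 0.4782 kmol/m³.
Both paths are first order in R, so the instantaneous fraction to S is constant: dC_S/d(−C_R) = k₁/(k₁+k₂) = 0.7246.
C_S = 0.7246·(C_{R0}−C_R) = 0.7246×3.172 = 2.30 kmol/m³.

2.30 kmol/m³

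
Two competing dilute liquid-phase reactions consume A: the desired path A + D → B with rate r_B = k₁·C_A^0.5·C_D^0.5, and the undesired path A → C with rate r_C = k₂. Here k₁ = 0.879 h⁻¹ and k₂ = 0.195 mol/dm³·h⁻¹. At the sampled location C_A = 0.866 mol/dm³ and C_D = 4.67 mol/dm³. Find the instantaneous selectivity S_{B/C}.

9.07

S_{B/C} = r_B/r_C = (k₁·C_A^0.5·C_D^0.5)/(k₂) = (k₁/k₂)·C_A^0.5·C_D^0.5.
= (0.879×0.8660^0.5×4.670^0.5) / (0.195) = 1.768/0.1950 = 9.07.
Since the desired path is higher order in A, keeping C_A high (PFR or concentrated feed) favours B.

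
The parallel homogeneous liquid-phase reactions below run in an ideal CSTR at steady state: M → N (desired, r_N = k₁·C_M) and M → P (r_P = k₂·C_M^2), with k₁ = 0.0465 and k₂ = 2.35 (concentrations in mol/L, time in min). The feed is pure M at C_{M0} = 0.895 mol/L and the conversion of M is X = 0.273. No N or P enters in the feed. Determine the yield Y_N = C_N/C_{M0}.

0.00806

Exit C_M = C_{M0}(1−X) = 0.895×0.727 = 0.6507 mol/L.
Rates in a CSTR are evaluated at the outlet concentration: r_N = 0.0465×0.6507 = 0.03026, r_P = 2.35×0.6507^2 = 0.9949.
Fraction of consumed M going to N: r_N/(r_N+r_P) = 0.02951.
C_N = 0.02951·C_{M0}·X = 0.02951×0.895×0.273 = 0.00721 mol/L; Y_N = C_N/C_{M0} = 0.00806.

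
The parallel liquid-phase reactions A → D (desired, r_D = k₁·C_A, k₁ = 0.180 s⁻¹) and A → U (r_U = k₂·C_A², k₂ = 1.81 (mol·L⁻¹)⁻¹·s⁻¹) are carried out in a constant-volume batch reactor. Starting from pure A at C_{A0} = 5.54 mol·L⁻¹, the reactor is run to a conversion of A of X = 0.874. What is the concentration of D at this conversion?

C_A = C_{A0}(1−X) = 0.6980 mol·L⁻¹.
Along a PFR/batch, dC_D/dC_A = −r_D/(r_D+r_U) = −k₁/(k₁+k₂·C_A).
Integrating from C_{A0} to C_A: C_D = (0.180/1.81)·ln[(0.180+1.81·5.54)/(0.180+1.81·0.698)] = 0.09945·ln(10.21/1.443) = 0.1945 mol·L⁻¹.

0.195 mol·L⁻¹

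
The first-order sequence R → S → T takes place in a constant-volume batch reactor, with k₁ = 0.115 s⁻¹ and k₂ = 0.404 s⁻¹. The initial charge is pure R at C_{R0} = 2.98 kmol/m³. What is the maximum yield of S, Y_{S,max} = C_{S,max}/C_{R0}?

For a first-order series the maximum intermediate yield is C_{S,max}/C_{R0} = (k₁/k₂)^[k₂/(k₂−k₁)].
= (0.115/0.404)^(0.404/(0.404−0.115)) = (0.2847)^(1.398) = 0.1727.

0.173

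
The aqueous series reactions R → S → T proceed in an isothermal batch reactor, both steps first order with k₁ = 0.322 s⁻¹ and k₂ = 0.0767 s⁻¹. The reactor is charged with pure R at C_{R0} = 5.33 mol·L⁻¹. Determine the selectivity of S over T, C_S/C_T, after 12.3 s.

The intermediate concentration in a first-order A→B→C sequence is C_S = k₁C_{R0}(e^(−k₁t) − e^(−k₂t))/(k₂−k₁).
e^(−k₁t) = e^(−0.322×12.3) = e^(−3.961) = 0.01905; e^(−k₂t) = e^(−0.9434) = 0.3893.
C_S = 0.322×5.33/(0.0767−0.322) × (0.01905−0.3893) = (-6.997)×(-0.3702) = 2.590 mol·L⁻¹.
C_R = C_{R0}e^(−k₁t) = 0.1015 mol·L⁻¹, so C_T = C_{R0}−C_R−C_S = 2.638 mol·L⁻¹; C_S/C_T = 0.982.

0.982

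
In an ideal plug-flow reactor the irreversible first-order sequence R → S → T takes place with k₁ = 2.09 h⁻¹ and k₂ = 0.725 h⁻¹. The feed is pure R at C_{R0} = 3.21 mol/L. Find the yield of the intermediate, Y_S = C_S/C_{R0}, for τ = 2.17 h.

0.301

Solving the coupled first-order balances gives C_S(τ) = [k₁/(k₂−k₁)]·C_{R0}·(e^(−k₁τ) − e^(−k₂τ)).
e^(−k₁τ) = e^(−2.09×2.17) = e^(−4.535) = 0.01072; e^(−k₂τ) = e^(−1.573) = 0.2074.
C_S = 2.09×3.21/(0.725−2.09) × (0.01072−0.2074) = (-4.915)×(-0.1966) = 0.9665 mol/L.
Y_S = C_S/C_{R0} = 0.9665/3.21 = 0.301.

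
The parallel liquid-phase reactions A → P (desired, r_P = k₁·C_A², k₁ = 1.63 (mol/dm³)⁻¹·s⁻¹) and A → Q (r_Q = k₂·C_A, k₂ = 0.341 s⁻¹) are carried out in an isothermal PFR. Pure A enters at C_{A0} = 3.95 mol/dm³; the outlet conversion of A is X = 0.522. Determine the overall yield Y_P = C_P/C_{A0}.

C_A = C_{A0}(1−X) = 1.888 mol/dm³.
Along a PFR/batch, dC_Q/dC_A = −r_Q/(r_P+r_Q) = −k₂/(k₂+k₁·C_A).
Integrating from C_{A0} to C_A: C_Q = (0.341/1.63)·ln[(0.341+1.63·3.95)/(0.341+1.63·1.89)] = 0.2092·ln(6.779/3.419) = 0.1432 mol/dm³.
Then C_P = (C_{A0}−C_A) − C_Q = 2.062 − 0.1432 = 1.919 mol/dm³.
Y_P = C_P/C_{A0} = 1.919/3.95 = 0.486.

0.486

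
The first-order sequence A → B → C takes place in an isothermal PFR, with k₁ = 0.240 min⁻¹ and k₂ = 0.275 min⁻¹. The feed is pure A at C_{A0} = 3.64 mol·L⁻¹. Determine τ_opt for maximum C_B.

The intermediate peaks when r₁ = r₂, i.e. k₁e^(−k₁τ) = k₂e^(−k₂τ), giving τ_opt = ln(k₂/k₁)/(k₂−k₁).
= ln(0.275/0.240)/(0.275−0.240) = ln(1.146)/0.03500 = 0.1361/0.03500 = 3.89 min.

3.89 min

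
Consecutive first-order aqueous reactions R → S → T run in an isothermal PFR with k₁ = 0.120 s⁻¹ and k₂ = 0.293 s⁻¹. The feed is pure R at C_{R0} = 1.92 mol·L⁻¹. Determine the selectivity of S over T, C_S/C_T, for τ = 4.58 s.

The intermediate concentration in a first-order A→B→C sequence is C_S = k₁C_{R0}(e^(−k₁τ) − e^(−k₂τ))/(k₂−k₁).
e^(−k₁τ) = e^(−0.120×4.58) = e^(−0.5496) = 0.5772; e^(−k₂τ) = e^(−1.342) = 0.2613.
C_S = 0.120×1.92/(0.293−0.120) × (0.5772−0.2613) = 1.332×0.3158 = 0.4206 mol·L⁻¹.
C_R = C_{R0}e^(−k₁τ) = 1.108 mol·L⁻¹, so C_T = C_{R0}−C_R−C_S = 0.3912 mol·L⁻¹; C_S/C_T = 1.08.

1.08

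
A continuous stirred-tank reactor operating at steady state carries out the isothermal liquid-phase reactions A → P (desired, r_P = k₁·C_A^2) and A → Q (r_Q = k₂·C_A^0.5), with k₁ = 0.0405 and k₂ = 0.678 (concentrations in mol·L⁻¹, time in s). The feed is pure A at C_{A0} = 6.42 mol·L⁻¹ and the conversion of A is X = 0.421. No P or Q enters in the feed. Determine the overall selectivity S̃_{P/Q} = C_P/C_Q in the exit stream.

0.428

Exit C_A = C_{A0}(1−X) = 6.42×0.579 = 3.717 mol·L⁻¹.
Rates in a CSTR are evaluated at the outlet concentration: r_P = 0.0405×3.717^2 = 0.5596, r_Q = 0.678×3.717^0.5 = 1.307.
Overall selectivity = C_P/C_Q = r_Pτ/(r_Qτ) = r_P/r_Q = 0.428.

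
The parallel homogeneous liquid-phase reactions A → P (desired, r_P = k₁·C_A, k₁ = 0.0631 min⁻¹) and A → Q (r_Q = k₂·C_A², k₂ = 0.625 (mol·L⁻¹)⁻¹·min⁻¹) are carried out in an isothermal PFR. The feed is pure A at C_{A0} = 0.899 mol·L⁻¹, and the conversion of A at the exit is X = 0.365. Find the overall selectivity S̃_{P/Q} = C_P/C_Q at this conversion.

C_A = C_{A0}(1−X) = 0.5709 mol·L⁻¹.
Along a PFR/batch, dC_P/dC_A = −r_P/(r_P+r_Q) = −k₁/(k₁+k₂·C_A).
Integrating from C_{A0} to C_A: C_P = (0.0631/0.625)·ln[(0.0631+0.625·0.899)/(0.0631+0.625·0.571)] = 0.1010·ln(0.6250/0.4199) = 0.04015 mol·L⁻¹.
C_Q = (C_{A0}−C_A)−C_P = 0.2880 mol·L⁻¹; S̃_{P/Q} = 0.04015/0.2880 = 0.139.

0.139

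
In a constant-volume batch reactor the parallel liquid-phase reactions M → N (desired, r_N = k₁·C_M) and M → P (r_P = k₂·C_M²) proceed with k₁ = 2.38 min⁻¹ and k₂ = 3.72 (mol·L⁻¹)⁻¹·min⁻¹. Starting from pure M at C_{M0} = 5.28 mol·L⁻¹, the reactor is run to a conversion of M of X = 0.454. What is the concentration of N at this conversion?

0.332 mol·L⁻¹

C_M = C_{M0}(1−X) = 2.883 mol·L⁻¹.
Along a PFR/batch, dC_N/dC_M = −r_N/(r_N+r_P) = −k₁/(k₁+k₂·C_M).
Integrating from C_{M0} to C_M: C_N = (2.38/3.72)·ln[(2.38+3.72·5.28)/(2.38+3.72·2.88)] = 0.6398·ln(22.02/13.10) = 0.3321 mol·L⁻¹.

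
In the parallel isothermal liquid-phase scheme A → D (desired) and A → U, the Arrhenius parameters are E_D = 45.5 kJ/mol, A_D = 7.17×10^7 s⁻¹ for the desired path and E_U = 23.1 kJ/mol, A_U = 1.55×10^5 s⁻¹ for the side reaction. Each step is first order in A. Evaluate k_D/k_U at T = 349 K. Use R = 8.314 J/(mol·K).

With equal orders, S_{D/U} = k_D/k_U = (A_D/A_U)·exp[(E_U−E_D)/(RT)].
(E_U−E_D)/(RT) = (23.1−45.5)×10³/(8.314×349) = -22400/2902 = -7.720.
k_D/k_U = (7.17×10^7/1.55×10^5)·exp(-7.720) = 462.6 × 4.439×10^-4 = 0.205.

0.205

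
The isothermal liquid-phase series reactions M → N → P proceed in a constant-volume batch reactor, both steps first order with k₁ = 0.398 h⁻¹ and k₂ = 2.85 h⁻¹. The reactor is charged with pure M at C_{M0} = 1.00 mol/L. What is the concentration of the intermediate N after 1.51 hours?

0.0868 mol/L

Solving the coupled first-order balances gives C_N(t) = [k₁/(k₂−k₁)]·C_{M0}·(e^(−k₁t) − e^(−k₂t)).
e^(−k₁t) = e^(−0.398×1.51) = e^(−0.6010) = 0.5483; e^(−k₂t) = e^(−4.304) = 0.01352.
C_N = 0.398×1.00/(2.85−0.398) × (0.5483−0.01352) = 0.1623×0.5348 = 0.08680 mol/L.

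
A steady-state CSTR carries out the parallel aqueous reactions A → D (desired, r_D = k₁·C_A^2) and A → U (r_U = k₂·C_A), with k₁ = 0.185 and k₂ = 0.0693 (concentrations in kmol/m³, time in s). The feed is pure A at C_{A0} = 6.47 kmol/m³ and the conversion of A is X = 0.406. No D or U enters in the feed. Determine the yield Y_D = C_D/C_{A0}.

0.370

Exit C_A = C_{A0}(1−X) = 6.47×0.594 = 3.843 kmol/m³.
Rates in a CSTR are evaluated at the outlet concentration: r_D = 0.185×3.843^2 = 2.732, r_U = 0.0693×3.843 = 0.2663.
Fraction of consumed A going to D: r_D/(r_D+r_U) = 0.9112.
C_D = 0.9112·C_{A0}·X = 0.9112×6.47×0.406 = 2.39 kmol/m³; Y_D = C_D/C_{A0} = 0.370.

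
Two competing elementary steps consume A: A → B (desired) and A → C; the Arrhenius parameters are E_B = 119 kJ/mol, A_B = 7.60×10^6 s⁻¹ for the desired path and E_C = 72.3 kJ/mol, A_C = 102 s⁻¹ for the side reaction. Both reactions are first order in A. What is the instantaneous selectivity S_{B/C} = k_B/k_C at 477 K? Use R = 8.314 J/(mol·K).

Since both paths have the same order in A, the concentration cancels and S_{B/C} = k_B/k_C = (A_B/A_C)·exp[(E_C−E_B)/(RT)].
(E_C−E_B)/(RT) = (72.3−119)×10³/(8.314×477) = -46700/3966 = -11.78.
k_B/k_C = (7.60×10^6/102)·exp(-11.78) = 74510 × 7.689×10^-6 = 0.573.
Since E_B > E_C, raising the temperature improves selectivity toward B.

0.573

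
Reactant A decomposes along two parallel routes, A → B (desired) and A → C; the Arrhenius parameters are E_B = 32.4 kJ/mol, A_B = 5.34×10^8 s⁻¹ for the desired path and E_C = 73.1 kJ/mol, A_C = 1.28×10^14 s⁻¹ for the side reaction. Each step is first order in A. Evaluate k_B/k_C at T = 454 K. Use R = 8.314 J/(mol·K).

With equal orders, S_{B/C} = k_B/k_C = (A_B/A_C)·exp[(E_C−E_B)/(RT)].
(E_C−E_B)/(RT) = (73.1−32.4)×10³/(8.314×454) = 40700/3775 = 10.78.
k_B/k_C = (5.34×10^8/1.28×10^14)·exp(10.78) = 4.172×10^-6 × 48181 = 0.201.
Since E_B < E_C, lowering the temperature improves selectivity toward B.

0.201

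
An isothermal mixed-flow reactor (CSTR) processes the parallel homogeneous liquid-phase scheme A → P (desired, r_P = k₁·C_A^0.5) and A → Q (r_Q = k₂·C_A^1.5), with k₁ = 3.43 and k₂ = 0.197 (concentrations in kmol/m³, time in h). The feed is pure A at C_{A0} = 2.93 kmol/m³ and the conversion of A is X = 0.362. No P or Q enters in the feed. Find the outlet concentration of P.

0.958 kmol/m³

Exit C_A = C_{A0}(1−X) = 2.93×0.638 = 1.869 kmol/m³.
In a CSTR the entire volume is at exit conditions, so r_P = 3.43×1.869^0.5 = 4.690 and r_Q = 0.197×1.869^1.5 = 0.5035.
Fraction of consumed A going to P: r_P/(r_P+r_Q) = 0.9030.
C_P = 0.9030·C_{A0}·X = 0.9030×2.93×0.362 = 0.958 kmol/m³.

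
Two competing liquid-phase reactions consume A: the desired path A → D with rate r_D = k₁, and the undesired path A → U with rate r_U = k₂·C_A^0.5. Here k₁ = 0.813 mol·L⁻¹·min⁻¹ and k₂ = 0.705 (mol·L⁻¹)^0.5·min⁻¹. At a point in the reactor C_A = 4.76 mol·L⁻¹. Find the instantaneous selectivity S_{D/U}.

S_{D/U} = r_D/r_U = (k₁)/(k₂·C_A^0.5) = (k₁/k₂)·C_A^-0.5.
= (0.813) / (0.705×4.760^0.5) = 0.8130/1.538 = 0.529.

0.529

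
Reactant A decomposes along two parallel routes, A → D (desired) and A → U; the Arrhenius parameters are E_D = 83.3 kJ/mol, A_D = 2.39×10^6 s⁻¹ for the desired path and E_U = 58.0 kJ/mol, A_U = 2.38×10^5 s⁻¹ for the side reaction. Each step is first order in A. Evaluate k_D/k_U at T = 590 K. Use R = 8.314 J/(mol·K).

0.0578

With equal orders, S_{D/U} = k_D/k_U = (A_D/A_U)·exp[(E_U−E_D)/(RT)].
(E_U−E_D)/(RT) = (58.0−83.3)×10³/(8.314×590) = -25300/4905 = -5.158.
k_D/k_U = (2.39×10^6/2.38×10^5)·exp(-5.158) = 10.04 × 0.005755 = 0.0578.
Since E_D > E_U, raising the temperature improves selectivity toward D.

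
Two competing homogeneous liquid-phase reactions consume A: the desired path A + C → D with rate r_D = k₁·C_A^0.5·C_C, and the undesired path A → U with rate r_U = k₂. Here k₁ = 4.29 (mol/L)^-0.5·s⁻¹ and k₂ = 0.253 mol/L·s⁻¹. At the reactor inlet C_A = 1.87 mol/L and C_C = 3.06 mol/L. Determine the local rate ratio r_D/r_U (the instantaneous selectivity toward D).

71.0

S_{D/U} = r_D/r_U = (k₁·C_A^0.5·C_C)/(k₂) = (k₁/k₂)·C_A^0.5·C_C.
= (4.29×1.870^0.5×3.060) / (0.253) = 17.95/0.2530 = 71.0.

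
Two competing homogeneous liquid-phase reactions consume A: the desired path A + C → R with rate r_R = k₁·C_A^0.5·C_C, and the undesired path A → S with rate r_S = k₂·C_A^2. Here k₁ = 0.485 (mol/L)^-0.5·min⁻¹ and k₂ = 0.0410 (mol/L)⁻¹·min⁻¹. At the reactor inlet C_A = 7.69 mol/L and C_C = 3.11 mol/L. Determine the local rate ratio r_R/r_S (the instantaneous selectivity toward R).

1.73

S_{R/S} = r_R/r_S = (k₁·C_A^0.5·C_C)/(k₂·C_A^2) = (k₁/k₂)·C_A^-1.5·C_C.
= (0.485×7.690^0.5×3.110) / (0.0410×7.690^2) = 4.183/2.425 = 1.73.
The undesired path is higher order in A, so low C_A (CSTR or dilute feed) favours R.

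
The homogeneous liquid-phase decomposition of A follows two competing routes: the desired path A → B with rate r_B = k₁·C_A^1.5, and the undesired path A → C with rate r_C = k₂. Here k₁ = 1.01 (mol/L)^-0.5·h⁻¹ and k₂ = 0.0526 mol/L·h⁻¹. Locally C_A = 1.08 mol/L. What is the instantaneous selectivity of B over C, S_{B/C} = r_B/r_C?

21.6

S_{B/C} = r_B/r_C = (k₁·C_A^1.5)/(k₂) = (k₁/k₂)·C_A^1.5.
= (1.01×1.080^1.5) / (0.0526) = 1.134/0.05260 = 21.6.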